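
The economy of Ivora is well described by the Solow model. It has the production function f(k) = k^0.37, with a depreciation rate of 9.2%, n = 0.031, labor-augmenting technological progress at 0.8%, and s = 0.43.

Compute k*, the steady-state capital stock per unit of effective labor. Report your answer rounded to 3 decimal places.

At the steady state, Δk = 0, so s·k^α = (n + g + δ)·k.
Rearranging, k^(1−α) = s / (n + g + δ).
k^0.63 = 0.43 / (0.031 + 0.008 + 0.092) = 0.43 / 0.131 = 3.2824
k* = 3.2824^(1/0.63) ≈ 6.5971

k* = 6.597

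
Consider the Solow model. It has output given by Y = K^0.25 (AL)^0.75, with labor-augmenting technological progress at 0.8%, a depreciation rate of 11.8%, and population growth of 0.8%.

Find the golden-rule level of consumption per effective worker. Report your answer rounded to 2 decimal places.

At the golden rule, f'(k) = n + g + δ, so α·k^(α−1) = n + g + δ and k_gold = (α/(n + g + δ))^(1/(1−α)).
k_gold = (0.25/0.134)^(1/0.75) = 1.8657^1.3333 ≈ 2.2967
c_gold = f(k_gold) − (n + g + δ)·k_gold = 1.2311 − 0.134×2.2967 ≈ 0.9233

c_gold ≈ 0.92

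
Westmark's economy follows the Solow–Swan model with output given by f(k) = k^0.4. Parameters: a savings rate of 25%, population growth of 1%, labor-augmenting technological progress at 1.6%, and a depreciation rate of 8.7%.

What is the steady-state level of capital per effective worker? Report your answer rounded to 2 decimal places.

k* ≈ 3.76

Steady state requires s·f(k) = (n + g + δ)·k, i.e. s·k^α = (n + g + δ)·k.
Dividing both sides by k: k^(1−α) = s / (n + g + δ).
k^0.6 = 0.25 / (0.010 + 0.016 + 0.087) = 0.25 / 0.113 = 2.2124
k* = 2.2124^(1/0.6) ≈ 3.7564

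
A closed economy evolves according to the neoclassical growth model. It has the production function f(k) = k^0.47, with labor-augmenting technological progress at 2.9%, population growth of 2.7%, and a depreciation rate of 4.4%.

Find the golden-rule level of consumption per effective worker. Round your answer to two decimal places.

c_gold ≈ 2.09

At the golden rule, f'(k) = n + g + δ, so α·k^(α−1) = n + g + δ and k_gold = (α/(n + g + δ))^(1/(1−α)).
k_gold = (0.47/0.100)^(1/0.53) = 4.7000^1.8868 ≈ 18.5402
c_gold = f(k_gold) − (n + g + δ)·k_gold = 3.9447 − 0.100×18.5402 ≈ 2.0907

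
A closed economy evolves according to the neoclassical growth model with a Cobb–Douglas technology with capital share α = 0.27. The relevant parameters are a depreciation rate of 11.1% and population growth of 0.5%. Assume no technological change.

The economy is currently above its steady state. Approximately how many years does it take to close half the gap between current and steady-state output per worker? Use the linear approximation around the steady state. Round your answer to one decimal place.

Near the steady state the convergence rate is λ = (1 − α)(n + δ).
λ = (1 − 0.27) × 0.116 = 0.73 × 0.116 = 0.08468
Half-life = ln 2 / λ = 0.6931 / 0.08468 ≈ 8.18 years

half-life ≈ 8.2 years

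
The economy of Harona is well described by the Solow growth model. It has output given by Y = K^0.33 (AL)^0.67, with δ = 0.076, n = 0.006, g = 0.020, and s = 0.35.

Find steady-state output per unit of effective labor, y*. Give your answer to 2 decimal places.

y* ≈ 1.84

At the steady state, Δk = 0, so s·k^α = (n + g + δ)·k.
Rearranging, k^(1−α) = s / (n + g + δ).
k^0.67 = 0.35 / (0.006 + 0.020 + 0.076) = 0.35 / 0.102 = 3.4314
k* = 3.4314^(1/0.67) ≈ 6.2981
y* = (k*)^α = 6.2981^0.33 ≈ 1.8354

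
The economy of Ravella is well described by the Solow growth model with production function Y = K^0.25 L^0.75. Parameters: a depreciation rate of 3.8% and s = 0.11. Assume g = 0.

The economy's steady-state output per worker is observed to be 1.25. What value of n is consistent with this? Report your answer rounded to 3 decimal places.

n ≈ 0.018

In steady state, investment equals break-even investment: s·k^α = (n + δ)·k.
Since y* = [s/(n + δ)]^(α/(1−α)), we have s/(n + δ) = (y*)^((1−α)/α) = 1.25^3 = 1.9531.
Therefore n + δ = s / 1.9531 = 0.11 / 1.9531 = 0.0563, so n = 0.0563 − 0.038 = 0.0183.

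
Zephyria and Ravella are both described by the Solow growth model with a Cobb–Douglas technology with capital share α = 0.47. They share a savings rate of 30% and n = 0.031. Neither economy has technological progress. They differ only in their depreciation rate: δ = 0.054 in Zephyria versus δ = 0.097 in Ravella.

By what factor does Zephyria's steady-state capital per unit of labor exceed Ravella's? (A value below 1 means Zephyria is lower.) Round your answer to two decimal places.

ratio ≈ 2.16

Steady-state k* = [s/(n + δ)]^(1/(1−α)), so the ratio is [ (s_Z/(n + δ)_Z) / (s_R/(n + δ)_R) ]^1.8868.
s_Z/(n + δ)_Z = 0.30/0.085 = 3.5294; s_R/(n + δ)_R = 0.30/0.128 = 2.3438.
Ratio = (3.5294/2.3438)^1.8868 = 1.5058^1.8868 ≈ 2.1648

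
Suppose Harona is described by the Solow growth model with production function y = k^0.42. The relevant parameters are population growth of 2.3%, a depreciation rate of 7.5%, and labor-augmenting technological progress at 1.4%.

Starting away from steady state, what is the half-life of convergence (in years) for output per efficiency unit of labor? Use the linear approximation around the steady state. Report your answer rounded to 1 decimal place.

Near the steady state the convergence rate is λ = (1 − α)(n + g + δ).
λ = (1 − 0.42) × 0.112 = 0.58 × 0.112 = 0.06496
Half-life = ln 2 / λ = 0.6931 / 0.06496 ≈ 10.67 years

t_½ ≈ 10.7 years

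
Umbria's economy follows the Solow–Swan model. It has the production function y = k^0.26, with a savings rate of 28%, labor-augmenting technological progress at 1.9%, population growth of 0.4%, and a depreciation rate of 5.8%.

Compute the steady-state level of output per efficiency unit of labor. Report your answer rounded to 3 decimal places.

In steady state, investment equals break-even investment: s·k^α = (n + g + δ)·k.
Dividing both sides by k: k^(1−α) = s / (n + g + δ).
k^0.74 = 0.28 / (0.004 + 0.019 + 0.058) = 0.28 / 0.081 = 3.4568
k* = 3.4568^(1/0.74) ≈ 5.3449
y* = (k*)^α = 5.3449^0.26 ≈ 1.5462

y* = 1.546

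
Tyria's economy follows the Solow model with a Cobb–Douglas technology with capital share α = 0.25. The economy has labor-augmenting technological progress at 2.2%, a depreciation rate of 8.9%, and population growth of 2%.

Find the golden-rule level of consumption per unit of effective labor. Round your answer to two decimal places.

At the golden rule, f'(k) = n + g + δ, so α·k^(α−1) = n + g + δ and k_gold = (α/(n + g + δ))^(1/(1−α)).
k_gold = (0.25/0.131)^(1/0.75) = 1.9084^1.3333 ≈ 2.3671
c_gold = f(k_gold) − (n + g + δ)·k_gold = 1.2404 − 0.131×2.3671 ≈ 0.9303

c_gold ≈ 0.93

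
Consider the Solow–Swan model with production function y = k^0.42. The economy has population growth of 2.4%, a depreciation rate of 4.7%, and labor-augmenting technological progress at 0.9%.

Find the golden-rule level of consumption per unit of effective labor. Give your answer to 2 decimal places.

At the golden rule, f'(k) = n + g + δ, so α·k^(α−1) = n + g + δ and k_gold = (α/(n + g + δ))^(1/(1−α)).
k_gold = (0.42/0.080)^(1/0.58) = 5.2500^1.7241 ≈ 17.4432
c_gold = f(k_gold) − (n + g + δ)·k_gold = 3.3226 − 0.080×17.4432 ≈ 1.9271

c_gold ≈ 1.93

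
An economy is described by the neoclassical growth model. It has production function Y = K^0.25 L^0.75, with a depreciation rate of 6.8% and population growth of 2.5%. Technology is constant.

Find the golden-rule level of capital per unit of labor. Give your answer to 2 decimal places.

k_gold ≈ 3.74

The golden rule sets f'(k) = n + δ, i.e. α·k^(α−1) = n + δ.
So k^(1−α) = α / (n + δ) = 0.25 / 0.093 = 2.6882.
k_gold = 2.6882^(1/0.75) ≈ 3.7378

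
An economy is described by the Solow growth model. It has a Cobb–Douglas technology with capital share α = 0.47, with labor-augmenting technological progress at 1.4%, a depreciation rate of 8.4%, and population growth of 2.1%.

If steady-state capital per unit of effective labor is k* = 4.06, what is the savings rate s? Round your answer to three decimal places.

In steady state, investment equals break-even investment: s·k^α = (n + g + δ)·k.
So s / (n + g + δ) = (k*)^(1−α) = 4.06^0.53 = 2.1014.
Therefore s = 2.1014 × (n + g + δ) = 2.1014 × 0.119 = 0.2501.

s ≈ 0.250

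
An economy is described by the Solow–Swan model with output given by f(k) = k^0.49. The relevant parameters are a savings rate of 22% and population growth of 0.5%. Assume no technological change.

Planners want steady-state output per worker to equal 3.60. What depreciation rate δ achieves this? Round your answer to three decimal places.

δ ≈ 0.053

In steady state, investment equals break-even investment: s·k^α = (n + δ)·k.
Since y* = [s/(n + δ)]^(α/(1−α)), we have s/(n + δ) = (y*)^((1−α)/α) = 3.60^1.0408 = 3.7931.
Therefore n + δ = s / 3.7931 = 0.22 / 3.7931 = 0.0580, so δ = 0.0580 − 0.005 = 0.0530.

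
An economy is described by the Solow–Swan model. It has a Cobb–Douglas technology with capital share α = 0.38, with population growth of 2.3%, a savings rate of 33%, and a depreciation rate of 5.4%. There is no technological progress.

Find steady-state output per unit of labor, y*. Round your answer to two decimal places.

Steady state requires s·f(k) = (n + δ)·k, i.e. s·k^α = (n + δ)·k.
Dividing both sides by k: k^(1−α) = s / (n + δ).
k^0.62 = 0.33 / (0.023 + 0.054) = 0.33 / 0.077 = 4.2857
k* = 4.2857^(1/0.62) ≈ 10.4566
y* = (k*)^α = 10.4566^0.38 ≈ 2.4399

y* = 2.44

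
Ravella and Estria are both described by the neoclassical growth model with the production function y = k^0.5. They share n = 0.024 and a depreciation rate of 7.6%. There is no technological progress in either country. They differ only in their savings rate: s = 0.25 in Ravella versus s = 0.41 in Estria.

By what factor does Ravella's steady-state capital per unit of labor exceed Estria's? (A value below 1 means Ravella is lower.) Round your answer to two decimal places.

k*_R / k*_E ≈ 0.37

Steady-state k* = [s/(n + δ)]^(1/(1−α)), so the ratio is [ (s_R/(n + δ)_R) / (s_E/(n + δ)_E) ]^2.
s_R/(n + δ)_R = 0.25/0.100 = 2.5000; s_E/(n + δ)_E = 0.41/0.100 = 4.1000.
Ratio = (2.5000/4.1000)^2 = 0.6098^2 ≈ 0.3719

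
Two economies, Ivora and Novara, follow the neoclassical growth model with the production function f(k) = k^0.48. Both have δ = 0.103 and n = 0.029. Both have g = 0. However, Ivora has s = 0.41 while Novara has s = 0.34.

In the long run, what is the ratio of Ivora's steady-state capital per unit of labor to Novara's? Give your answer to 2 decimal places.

Steady-state k* = [s/(n + δ)]^(1/(1−α)), so the ratio is [ (s_I/(n + δ)_I) / (s_N/(n + δ)_N) ]^1.9231.
s_I/(n + δ)_I = 0.41/0.132 = 3.1061; s_N/(n + δ)_N = 0.34/0.132 = 2.5758.
Ratio = (3.1061/2.5758)^1.9231 = 1.2059^1.9231 ≈ 1.4334

k*_I / k*_N ≈ 1.43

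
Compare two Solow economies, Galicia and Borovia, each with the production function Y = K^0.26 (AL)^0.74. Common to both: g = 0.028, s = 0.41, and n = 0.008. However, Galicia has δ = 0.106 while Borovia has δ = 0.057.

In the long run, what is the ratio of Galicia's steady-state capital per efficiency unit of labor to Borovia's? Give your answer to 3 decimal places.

Steady-state k* = [s/(n + g + δ)]^(1/(1−α)), so the ratio is [ (s_G/(n + g + δ)_G) / (s_B/(n + g + δ)_B) ]^1.3514.
s_G/(n + g + δ)_G = 0.41/0.142 = 2.8873; s_B/(n + g + δ)_B = 0.41/0.093 = 4.4086.
Ratio = (2.8873/4.4086)^1.3514 = 0.6549^1.3514 ≈ 0.5644

k*_G / k*_B ≈ 0.564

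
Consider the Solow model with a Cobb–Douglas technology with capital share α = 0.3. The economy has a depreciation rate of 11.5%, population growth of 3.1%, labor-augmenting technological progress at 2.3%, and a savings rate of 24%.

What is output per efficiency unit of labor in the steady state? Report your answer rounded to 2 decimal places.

y* = 1.16

At the steady state, Δk = 0, so s·k^α = (n + g + δ)·k.
Dividing both sides by k: k^(1−α) = s / (n + g + δ).
k^0.7 = 0.24 / (0.031 + 0.023 + 0.115) = 0.24 / 0.169 = 1.4201
k* = 1.4201^(1/0.7) ≈ 1.6504
y* = (k*)^α = 1.6504^0.3 ≈ 1.1622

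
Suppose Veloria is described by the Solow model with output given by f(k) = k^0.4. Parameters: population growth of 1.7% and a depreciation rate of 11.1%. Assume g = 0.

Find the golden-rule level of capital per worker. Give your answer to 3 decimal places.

k_gold ≈ 6.680

The golden rule sets f'(k) = n + δ, i.e. α·k^(α−1) = n + δ.
So k^(1−α) = α / (n + δ) = 0.4 / 0.128 = 3.1250.
k_gold = 3.1250^(1/0.6) ≈ 6.6796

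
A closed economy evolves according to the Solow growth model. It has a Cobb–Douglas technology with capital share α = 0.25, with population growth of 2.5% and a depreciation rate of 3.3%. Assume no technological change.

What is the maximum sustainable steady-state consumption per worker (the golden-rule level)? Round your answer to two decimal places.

c_gold ≈ 1.22

At the golden rule, f'(k) = n + δ, so α·k^(α−1) = n + δ and k_gold = (α/(n + δ))^(1/(1−α)).
k_gold = (0.25/0.058)^(1/0.75) = 4.3103^1.3333 ≈ 7.0144
c_gold = f(k_gold) − (n + δ)·k_gold = 1.6274 − 0.058×7.0144 ≈ 1.2206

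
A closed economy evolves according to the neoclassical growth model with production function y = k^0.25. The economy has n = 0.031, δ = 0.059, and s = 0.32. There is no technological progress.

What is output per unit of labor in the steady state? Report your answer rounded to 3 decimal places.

y* ≈ 1.526

At the steady state, Δk = 0, so s·k^α = (n + δ)·k.
Rearranging, k^(1−α) = s / (n + δ).
k^0.75 = 0.32 / (0.031 + 0.059) = 0.32 / 0.090 = 3.5556
k* = 3.5556^(1/0.75) ≈ 5.4269
y* = (k*)^α = 5.4269^0.25 ≈ 1.5263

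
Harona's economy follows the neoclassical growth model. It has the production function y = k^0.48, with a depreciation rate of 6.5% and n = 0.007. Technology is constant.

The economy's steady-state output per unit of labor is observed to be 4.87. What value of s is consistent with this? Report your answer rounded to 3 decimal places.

In steady state, investment equals break-even investment: s·k^α = (n + δ)·k.
Since y* = [s/(n + δ)]^(α/(1−α)), we have s/(n + δ) = (y*)^((1−α)/α) = 4.87^1.0833 = 5.5565.
Therefore s = 5.5565 × (n + δ) = 5.5565 × 0.072 = 0.4001.

s ≈ 0.400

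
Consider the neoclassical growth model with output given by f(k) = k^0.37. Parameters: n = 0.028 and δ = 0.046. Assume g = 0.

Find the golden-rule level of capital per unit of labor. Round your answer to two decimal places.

k_gold ≈ 12.87

The golden rule sets f'(k) = n + δ, i.e. α·k^(α−1) = n + δ.
So k^(1−α) = α / (n + δ) = 0.37 / 0.074 = 5.0000.
k_gold = 5.0000^(1/0.63) ≈ 12.8670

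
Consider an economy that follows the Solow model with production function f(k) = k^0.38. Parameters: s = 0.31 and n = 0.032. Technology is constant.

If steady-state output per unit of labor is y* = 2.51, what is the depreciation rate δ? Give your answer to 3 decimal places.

Steady state requires s·f(k) = (n + δ)·k, i.e. s·k^α = (n + δ)·k.
Since y* = [s/(n + δ)]^(α/(1−α)), we have s/(n + δ) = (y*)^((1−α)/α) = 2.51^1.6316 = 4.4886.
Therefore n + δ = s / 4.4886 = 0.31 / 4.4886 = 0.0691, so δ = 0.0691 − 0.032 = 0.0371.

δ ≈ 0.037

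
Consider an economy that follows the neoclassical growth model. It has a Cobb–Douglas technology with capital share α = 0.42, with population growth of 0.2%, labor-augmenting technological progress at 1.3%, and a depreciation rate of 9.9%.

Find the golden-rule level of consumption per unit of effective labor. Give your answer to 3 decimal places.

c_gold ≈ 1.491

At the golden rule, f'(k) = n + g + δ, so α·k^(α−1) = n + g + δ and k_gold = (α/(n + g + δ))^(1/(1−α)).
k_gold = (0.42/0.114)^(1/0.58) = 3.6842^1.7241 ≈ 9.4718
c_gold = f(k_gold) − (n + g + δ)·k_gold = 2.5710 − 0.114×9.4718 ≈ 1.4912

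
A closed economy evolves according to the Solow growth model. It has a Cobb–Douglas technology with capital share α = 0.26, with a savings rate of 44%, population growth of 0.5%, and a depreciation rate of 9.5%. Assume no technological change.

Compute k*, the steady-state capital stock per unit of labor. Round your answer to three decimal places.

k* = 7.405

In steady state, investment equals break-even investment: s·k^α = (n + δ)·k.
Dividing both sides by k: k^(1−α) = s / (n + δ).
k^0.74 = 0.44 / (0.005 + 0.095) = 0.44 / 0.100 = 4.4000
k* = 4.4000^(1/0.74) ≈ 7.4051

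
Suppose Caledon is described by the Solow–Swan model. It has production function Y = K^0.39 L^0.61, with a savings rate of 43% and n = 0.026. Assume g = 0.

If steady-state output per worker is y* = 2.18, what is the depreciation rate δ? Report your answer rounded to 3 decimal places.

δ ≈ 0.101

Steady state requires s·f(k) = (n + δ)·k, i.e. s·k^α = (n + δ)·k.
Since y* = [s/(n + δ)]^(α/(1−α)), we have s/(n + δ) = (y*)^((1−α)/α) = 2.18^1.5641 = 3.3836.
Therefore n + δ = s / 3.3836 = 0.43 / 3.3836 = 0.1271, so δ = 0.1271 − 0.026 = 0.1011.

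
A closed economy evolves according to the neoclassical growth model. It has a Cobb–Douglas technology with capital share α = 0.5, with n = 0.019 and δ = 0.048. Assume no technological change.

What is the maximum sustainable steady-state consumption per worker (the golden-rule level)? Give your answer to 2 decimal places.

At the golden rule, f'(k) = n + δ, so α·k^(α−1) = n + δ and k_gold = (α/(n + δ))^(1/(1−α)).
k_gold = (0.5/0.067)^(1/0.5) = 7.4627^2 ≈ 55.6919
c_gold = f(k_gold) − (n + δ)·k_gold = 7.4627 − 0.067×55.6919 ≈ 3.7313

c_gold ≈ 3.73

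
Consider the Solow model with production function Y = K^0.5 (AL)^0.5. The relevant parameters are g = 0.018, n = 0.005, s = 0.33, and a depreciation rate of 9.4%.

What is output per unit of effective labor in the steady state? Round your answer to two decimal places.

Steady state requires s·f(k) = (n + g + δ)·k, i.e. s·k^α = (n + g + δ)·k.
Dividing both sides by k: k^(1−α) = s / (n + g + δ).
k^0.5 = 0.33 / (0.005 + 0.018 + 0.094) = 0.33 / 0.117 = 2.8205
k* = 2.8205^(1/0.5) ≈ 7.9552
y* = (k*)^α = 7.9552^0.5 ≈ 2.8205

y* = 2.82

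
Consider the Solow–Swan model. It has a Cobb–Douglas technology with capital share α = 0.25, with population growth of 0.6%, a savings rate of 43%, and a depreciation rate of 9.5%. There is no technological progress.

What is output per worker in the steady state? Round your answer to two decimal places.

y* ≈ 1.62

At the steady state, Δk = 0, so s·k^α = (n + δ)·k.
Dividing both sides by k: k^(1−α) = s / (n + δ).
k^0.75 = 0.43 / (0.006 + 0.095) = 0.43 / 0.101 = 4.2574
k* = 4.2574^(1/0.75) ≈ 6.9002
y* = (k*)^α = 6.9002^0.25 ≈ 1.6207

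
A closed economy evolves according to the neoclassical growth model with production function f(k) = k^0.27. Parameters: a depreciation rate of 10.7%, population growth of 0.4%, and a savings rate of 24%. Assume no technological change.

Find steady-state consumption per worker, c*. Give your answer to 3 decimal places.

c* ≈ 1.011

At the steady state, Δk = 0, so s·k^α = (n + δ)·k.
Dividing both sides by k: k^(1−α) = s / (n + δ).
k^0.73 = 0.24 / (0.004 + 0.107) = 0.24 / 0.111 = 2.1622
k* = 2.1622^(1/0.73) ≈ 2.8758
y* = (k*)^α = 2.8758^0.27 ≈ 1.3300
c* = (1 − s)·y* = (1 − 0.24) × 1.3300 ≈ 1.0108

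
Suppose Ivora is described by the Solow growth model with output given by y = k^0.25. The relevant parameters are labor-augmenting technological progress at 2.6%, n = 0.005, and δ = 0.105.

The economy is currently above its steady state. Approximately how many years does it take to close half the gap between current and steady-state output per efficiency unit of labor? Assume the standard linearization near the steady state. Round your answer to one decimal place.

half-life ≈ 6.8 years

Near the steady state the convergence rate is λ = (1 − α)(n + g + δ).
λ = (1 − 0.25) × 0.136 = 0.75 × 0.136 = 0.1020
Half-life = ln 2 / λ = 0.6931 / 0.1020 ≈ 6.80 years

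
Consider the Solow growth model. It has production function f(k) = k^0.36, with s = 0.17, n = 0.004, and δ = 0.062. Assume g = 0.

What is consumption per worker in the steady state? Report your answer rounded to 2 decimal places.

c* = 1.41

At the steady state, Δk = 0, so s·k^α = (n + δ)·k.
Dividing both sides by k: k^(1−α) = s / (n + δ).
k^0.64 = 0.17 / (0.004 + 0.062) = 0.17 / 0.066 = 2.5758
k* = 2.5758^(1/0.64) ≈ 4.3858
y* = (k*)^α = 4.3858^0.36 ≈ 1.7027
c* = (1 − s)·y* = (1 − 0.17) × 1.7027 ≈ 1.4132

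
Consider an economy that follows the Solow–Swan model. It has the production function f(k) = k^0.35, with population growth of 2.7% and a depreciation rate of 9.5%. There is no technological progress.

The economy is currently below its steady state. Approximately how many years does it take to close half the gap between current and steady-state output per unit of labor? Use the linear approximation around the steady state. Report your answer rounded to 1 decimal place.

half-life ≈ 8.7 years

Near the steady state the convergence rate is λ = (1 − α)(n + δ).
λ = (1 − 0.35) × 0.122 = 0.65 × 0.122 = 0.0793
Half-life = ln 2 / λ = 0.6931 / 0.0793 ≈ 8.74 years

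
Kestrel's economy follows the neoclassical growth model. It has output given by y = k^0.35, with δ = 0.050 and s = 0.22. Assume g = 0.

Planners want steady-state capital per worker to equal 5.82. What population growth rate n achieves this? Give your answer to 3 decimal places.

n ≈ 0.020

In steady state, investment equals break-even investment: s·k^α = (n + δ)·k.
So s / (n + δ) = (k*)^(1−α) = 5.82^0.65 = 3.1420.
Therefore n + δ = s / 3.1420 = 0.22 / 3.1420 = 0.0700, so n = 0.0700 − 0.050 = 0.0200.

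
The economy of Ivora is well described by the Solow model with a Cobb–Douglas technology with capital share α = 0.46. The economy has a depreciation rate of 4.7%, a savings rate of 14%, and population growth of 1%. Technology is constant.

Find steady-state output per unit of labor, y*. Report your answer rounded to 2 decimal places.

y* = 2.15

In steady state, investment equals break-even investment: s·k^α = (n + δ)·k.
Rearranging, k^(1−α) = s / (n + δ).
k^0.54 = 0.14 / (0.010 + 0.047) = 0.14 / 0.057 = 2.4561
k* = 2.4561^(1/0.54) ≈ 5.2805
y* = (k*)^α = 5.2805^0.46 ≈ 2.1500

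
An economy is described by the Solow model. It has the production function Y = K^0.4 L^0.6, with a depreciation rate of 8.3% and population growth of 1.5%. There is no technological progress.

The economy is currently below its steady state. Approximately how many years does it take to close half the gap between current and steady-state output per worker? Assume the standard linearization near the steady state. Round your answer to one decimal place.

Near the steady state the convergence rate is λ = (1 − α)(n + δ).
λ = (1 − 0.4) × 0.098 = 0.6 × 0.098 = 0.0588
Half-life = ln 2 / λ = 0.6931 / 0.0588 ≈ 11.79 years

half-life ≈ 11.8 years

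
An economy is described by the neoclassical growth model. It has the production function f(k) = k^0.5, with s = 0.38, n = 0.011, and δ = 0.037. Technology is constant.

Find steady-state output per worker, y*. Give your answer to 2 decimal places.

y* = 7.92

In steady state, investment equals break-even investment: s·k^α = (n + δ)·k.
Dividing both sides by k: k^(1−α) = s / (n + δ).
k^0.5 = 0.38 / (0.011 + 0.037) = 0.38 / 0.048 = 7.9167
k* = 7.9167^(1/0.5) ≈ 62.6741
y* = (k*)^α = 62.6741^0.5 ≈ 7.9167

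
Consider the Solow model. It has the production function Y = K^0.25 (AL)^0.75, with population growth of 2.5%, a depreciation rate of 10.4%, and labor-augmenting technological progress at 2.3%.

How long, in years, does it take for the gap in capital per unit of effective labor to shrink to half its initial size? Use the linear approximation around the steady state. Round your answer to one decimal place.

Near the steady state the convergence rate is λ = (1 − α)(n + g + δ).
λ = (1 − 0.25) × 0.152 = 0.75 × 0.152 = 0.1140
Half-life = ln 2 / λ = 0.6931 / 0.1140 ≈ 6.08 years

half-life ≈ 6.1 years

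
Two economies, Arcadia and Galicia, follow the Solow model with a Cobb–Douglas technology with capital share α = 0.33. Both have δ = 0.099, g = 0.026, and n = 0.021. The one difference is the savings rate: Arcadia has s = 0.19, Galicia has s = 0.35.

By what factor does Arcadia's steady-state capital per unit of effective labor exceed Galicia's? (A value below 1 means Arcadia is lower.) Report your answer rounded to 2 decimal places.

Steady-state k* = [s/(n + g + δ)]^(1/(1−α)), so the ratio is [ (s_A/(n + g + δ)_A) / (s_G/(n + g + δ)_G) ]^1.4925.
s_A/(n + g + δ)_A = 0.19/0.146 = 1.3014; s_G/(n + g + δ)_G = 0.35/0.146 = 2.3973.
Ratio = (1.3014/2.3973)^1.4925 = 0.5429^1.4925 ≈ 0.4019

ratio ≈ 0.40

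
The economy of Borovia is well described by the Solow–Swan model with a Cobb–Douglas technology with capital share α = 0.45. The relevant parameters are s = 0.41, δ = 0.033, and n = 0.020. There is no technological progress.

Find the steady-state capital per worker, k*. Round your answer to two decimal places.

k* ≈ 41.25

At the steady state, Δk = 0, so s·k^α = (n + δ)·k.
Dividing both sides by k: k^(1−α) = s / (n + δ).
k^0.55 = 0.41 / (0.020 + 0.033) = 0.41 / 0.053 = 7.7358
k* = 7.7358^(1/0.55) ≈ 41.2538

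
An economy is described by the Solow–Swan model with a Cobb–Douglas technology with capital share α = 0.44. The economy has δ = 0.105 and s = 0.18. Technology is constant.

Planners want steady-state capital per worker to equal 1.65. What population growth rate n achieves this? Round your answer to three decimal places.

n ≈ 0.031

At the steady state, Δk = 0, so s·k^α = (n + δ)·k.
So s / (n + δ) = (k*)^(1−α) = 1.65^0.56 = 1.3237.
Therefore n + δ = s / 1.3237 = 0.18 / 1.3237 = 0.1360, so n = 0.1360 − 0.105 = 0.0310.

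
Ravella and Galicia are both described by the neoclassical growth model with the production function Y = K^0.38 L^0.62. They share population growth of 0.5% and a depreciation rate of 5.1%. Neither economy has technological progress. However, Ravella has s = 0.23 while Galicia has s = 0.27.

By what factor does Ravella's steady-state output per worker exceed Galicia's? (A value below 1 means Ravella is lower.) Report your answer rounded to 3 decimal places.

Steady-state y* = [s/(n + δ)]^(α/(1−α)), so the ratio is [ (s_R/(n + δ)_R) / (s_G/(n + δ)_G) ]^0.6129.
s_R/(n + δ)_R = 0.23/0.056 = 4.1071; s_G/(n + δ)_G = 0.27/0.056 = 4.8214.
Ratio = (4.1071/4.8214)^0.6129 = 0.8518^0.6129 ≈ 0.9064

y*_R / y*_G ≈ 0.906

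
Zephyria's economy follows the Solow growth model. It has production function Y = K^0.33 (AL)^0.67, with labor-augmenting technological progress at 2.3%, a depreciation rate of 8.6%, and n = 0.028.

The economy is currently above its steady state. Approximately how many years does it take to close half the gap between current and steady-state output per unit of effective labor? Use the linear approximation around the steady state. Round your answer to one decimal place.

about 7.6 years

Near the steady state the convergence rate is λ = (1 − α)(n + g + δ).
λ = (1 − 0.33) × 0.137 = 0.67 × 0.137 = 0.09179
Half-life = ln 2 / λ = 0.6931 / 0.09179 ≈ 7.55 years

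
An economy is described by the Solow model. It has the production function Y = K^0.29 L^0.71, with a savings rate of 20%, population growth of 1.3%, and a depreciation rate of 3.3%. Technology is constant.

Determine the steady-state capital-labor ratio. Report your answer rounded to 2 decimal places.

In steady state, investment equals break-even investment: s·k^α = (n + δ)·k.
Rearranging, k^(1−α) = s / (n + δ).
k^0.71 = 0.20 / (0.013 + 0.033) = 0.20 / 0.046 = 4.3478
k* = 4.3478^(1/0.71) ≈ 7.9245

k* = 7.92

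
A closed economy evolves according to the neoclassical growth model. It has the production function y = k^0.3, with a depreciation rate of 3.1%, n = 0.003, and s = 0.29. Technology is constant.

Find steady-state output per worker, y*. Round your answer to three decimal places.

Steady state requires s·f(k) = (n + δ)·k, i.e. s·k^α = (n + δ)·k.
Dividing both sides by k: k^(1−α) = s / (n + δ).
k^0.7 = 0.29 / (0.003 + 0.031) = 0.29 / 0.034 = 8.5294
k* = 8.5294^(1/0.7) ≈ 21.3739
y* = (k*)^α = 21.3739^0.3 ≈ 2.5059

y* ≈ 2.506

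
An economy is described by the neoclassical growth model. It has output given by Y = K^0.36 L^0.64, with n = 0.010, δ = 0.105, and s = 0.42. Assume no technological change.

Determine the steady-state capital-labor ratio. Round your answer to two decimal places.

k* = 7.57

Steady state requires s·f(k) = (n + δ)·k, i.e. s·k^α = (n + δ)·k.
Rearranging, k^(1−α) = s / (n + δ).
k^0.64 = 0.42 / (0.010 + 0.105) = 0.42 / 0.115 = 3.6522
k* = 3.6522^(1/0.64) ≈ 7.5682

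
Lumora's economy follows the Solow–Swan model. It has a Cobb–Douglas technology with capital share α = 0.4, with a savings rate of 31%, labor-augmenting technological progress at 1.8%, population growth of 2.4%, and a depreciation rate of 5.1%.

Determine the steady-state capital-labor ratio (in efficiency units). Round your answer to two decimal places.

At the steady state, Δk = 0, so s·k^α = (n + g + δ)·k.
Rearranging, k^(1−α) = s / (n + g + δ).
k^0.6 = 0.31 / (0.024 + 0.018 + 0.051) = 0.31 / 0.093 = 3.3333
k* = 3.3333^(1/0.6) ≈ 7.4380

k* ≈ 7.44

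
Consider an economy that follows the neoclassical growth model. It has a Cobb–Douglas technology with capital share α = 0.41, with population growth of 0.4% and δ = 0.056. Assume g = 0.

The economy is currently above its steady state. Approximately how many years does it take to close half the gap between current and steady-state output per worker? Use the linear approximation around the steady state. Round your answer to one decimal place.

Near the steady state the convergence rate is λ = (1 − α)(n + δ).
λ = (1 − 0.41) × 0.060 = 0.59 × 0.060 = 0.0354
Half-life = ln 2 / λ = 0.6931 / 0.0354 ≈ 19.58 years

half-life ≈ 19.6 years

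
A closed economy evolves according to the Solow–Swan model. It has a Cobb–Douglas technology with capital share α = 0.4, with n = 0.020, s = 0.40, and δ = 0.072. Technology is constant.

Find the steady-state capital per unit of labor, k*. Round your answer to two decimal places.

At the steady state, Δk = 0, so s·k^α = (n + δ)·k.
Rearranging, k^(1−α) = s / (n + δ).
k^0.6 = 0.40 / (0.020 + 0.072) = 0.40 / 0.092 = 4.3478
k* = 4.3478^(1/0.6) ≈ 11.5820

k* = 11.58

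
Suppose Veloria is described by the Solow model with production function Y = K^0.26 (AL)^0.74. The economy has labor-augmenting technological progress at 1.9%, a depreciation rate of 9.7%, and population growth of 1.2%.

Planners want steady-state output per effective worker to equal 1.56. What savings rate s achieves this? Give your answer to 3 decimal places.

Steady state requires s·f(k) = (n + g + δ)·k, i.e. s·k^α = (n + g + δ)·k.
Since y* = [s/(n + g + δ)]^(α/(1−α)), we have s/(n + g + δ) = (y*)^((1−α)/α) = 1.56^2.8462 = 3.5454.
Therefore s = 3.5454 × (n + g + δ) = 3.5454 × 0.128 = 0.4538.

s ≈ 0.454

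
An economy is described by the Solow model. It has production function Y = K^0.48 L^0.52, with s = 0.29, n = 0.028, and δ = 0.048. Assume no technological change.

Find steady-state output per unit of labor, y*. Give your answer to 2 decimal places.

In steady state, investment equals break-even investment: s·k^α = (n + δ)·k.
Dividing both sides by k: k^(1−α) = s / (n + δ).
k^0.52 = 0.29 / (0.028 + 0.048) = 0.29 / 0.076 = 3.8158
k* = 3.8158^(1/0.52) ≈ 13.1351
y* = (k*)^α = 13.1351^0.48 ≈ 3.4423

y* = 3.44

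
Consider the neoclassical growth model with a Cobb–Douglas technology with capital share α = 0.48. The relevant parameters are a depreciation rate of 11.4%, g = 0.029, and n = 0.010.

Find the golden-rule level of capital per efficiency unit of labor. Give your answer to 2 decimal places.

The golden rule sets f'(k) = n + g + δ, i.e. α·k^(α−1) = n + g + δ.
So k^(1−α) = α / (n + g + δ) = 0.48 / 0.153 = 3.1373.
k_gold = 3.1373^(1/0.52) ≈ 9.0140

k_gold ≈ 9.01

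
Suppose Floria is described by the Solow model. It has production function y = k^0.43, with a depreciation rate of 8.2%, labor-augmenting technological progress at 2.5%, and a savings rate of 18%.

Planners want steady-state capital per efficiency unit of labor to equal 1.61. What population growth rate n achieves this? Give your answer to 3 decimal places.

n ≈ 0.030

Steady state requires s·f(k) = (n + g + δ)·k, i.e. s·k^α = (n + g + δ)·k.
So s / (n + g + δ) = (k*)^(1−α) = 1.61^0.57 = 1.3119.
Therefore n + g + δ = s / 1.3119 = 0.18 / 1.3119 = 0.1372, so n = 0.1372 − 0.107 = 0.0302.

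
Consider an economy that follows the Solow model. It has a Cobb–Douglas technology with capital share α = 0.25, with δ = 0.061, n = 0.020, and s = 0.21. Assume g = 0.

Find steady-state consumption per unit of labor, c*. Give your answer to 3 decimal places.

c* ≈ 1.085

Steady state requires s·f(k) = (n + δ)·k, i.e. s·k^α = (n + δ)·k.
Dividing both sides by k: k^(1−α) = s / (n + δ).
k^0.75 = 0.21 / (0.020 + 0.061) = 0.21 / 0.081 = 2.5926
k* = 2.5926^(1/0.75) ≈ 3.5616
y* = (k*)^α = 3.5616^0.25 ≈ 1.3738
c* = (1 − s)·y* = (1 − 0.21) × 1.3738 ≈ 1.0853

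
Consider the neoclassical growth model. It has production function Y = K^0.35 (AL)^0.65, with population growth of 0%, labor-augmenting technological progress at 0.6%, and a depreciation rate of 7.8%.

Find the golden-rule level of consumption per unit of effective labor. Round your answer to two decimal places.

At the golden rule, f'(k) = n + g + δ, so α·k^(α−1) = n + g + δ and k_gold = (α/(n + g + δ))^(1/(1−α)).
k_gold = (0.35/0.084)^(1/0.65) = 4.1667^1.5385 ≈ 8.9857
c_gold = f(k_gold) − (n + g + δ)·k_gold = 2.1565 − 0.084×8.9857 ≈ 1.4017

c_gold ≈ 1.40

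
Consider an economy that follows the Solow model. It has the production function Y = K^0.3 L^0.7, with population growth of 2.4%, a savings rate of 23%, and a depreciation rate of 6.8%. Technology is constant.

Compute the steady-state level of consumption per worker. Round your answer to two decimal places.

Steady state requires s·f(k) = (n + δ)·k, i.e. s·k^α = (n + δ)·k.
Rearranging, k^(1−α) = s / (n + δ).
k^0.7 = 0.23 / (0.024 + 0.068) = 0.23 / 0.092 = 2.5000
k* = 2.5000^(1/0.7) ≈ 3.7024
y* = (k*)^α = 3.7024^0.3 ≈ 1.4810
c* = (1 − s)·y* = (1 − 0.23) × 1.4810 ≈ 1.1404

c* = 1.14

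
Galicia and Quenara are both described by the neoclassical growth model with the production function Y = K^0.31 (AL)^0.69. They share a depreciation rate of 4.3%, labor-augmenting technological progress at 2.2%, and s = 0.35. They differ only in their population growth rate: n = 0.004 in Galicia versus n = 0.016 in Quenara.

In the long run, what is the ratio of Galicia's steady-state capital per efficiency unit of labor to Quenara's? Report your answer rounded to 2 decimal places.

k*_G / k*_Q ≈ 1.26

Steady-state k* = [s/(n + g + δ)]^(1/(1−α)), so the ratio is [ (s_G/(n + g + δ)_G) / (s_Q/(n + g + δ)_Q) ]^1.4493.
s_G/(n + g + δ)_G = 0.35/0.069 = 5.0725; s_Q/(n + g + δ)_Q = 0.35/0.081 = 4.3210.
Ratio = (5.0725/4.3210)^1.4493 = 1.1739^1.4493 ≈ 1.2616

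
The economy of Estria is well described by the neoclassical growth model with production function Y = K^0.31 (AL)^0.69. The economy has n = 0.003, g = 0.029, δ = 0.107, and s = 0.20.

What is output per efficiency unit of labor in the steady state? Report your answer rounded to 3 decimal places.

In steady state, investment equals break-even investment: s·k^α = (n + g + δ)·k.
Rearranging, k^(1−α) = s / (n + g + δ).
k^0.69 = 0.20 / (0.003 + 0.029 + 0.107) = 0.20 / 0.139 = 1.4388
k* = 1.4388^(1/0.69) ≈ 1.6943
y* = (k*)^α = 1.6943^0.31 ≈ 1.1776

y* = 1.178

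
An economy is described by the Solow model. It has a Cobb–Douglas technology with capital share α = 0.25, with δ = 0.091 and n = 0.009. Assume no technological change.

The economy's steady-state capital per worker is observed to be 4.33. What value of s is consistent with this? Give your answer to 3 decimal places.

At the steady state, Δk = 0, so s·k^α = (n + δ)·k.
So s / (n + δ) = (k*)^(1−α) = 4.33^0.75 = 3.0017.
Therefore s = 3.0017 × (n + δ) = 3.0017 × 0.100 = 0.3002.

s ≈ 0.300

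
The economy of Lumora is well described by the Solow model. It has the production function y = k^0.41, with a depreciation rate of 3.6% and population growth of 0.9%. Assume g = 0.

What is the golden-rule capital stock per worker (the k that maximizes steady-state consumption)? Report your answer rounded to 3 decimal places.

k_gold ≈ 42.305

The golden rule sets f'(k) = n + δ, i.e. α·k^(α−1) = n + δ.
So k^(1−α) = α / (n + δ) = 0.41 / 0.045 = 9.1111.
k_gold = 9.1111^(1/0.59) ≈ 42.3050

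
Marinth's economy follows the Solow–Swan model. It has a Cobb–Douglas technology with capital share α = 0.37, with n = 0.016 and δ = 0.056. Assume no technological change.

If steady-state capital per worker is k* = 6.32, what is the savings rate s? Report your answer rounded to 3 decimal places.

Steady state requires s·f(k) = (n + δ)·k, i.e. s·k^α = (n + δ)·k.
So s / (n + δ) = (k*)^(1−α) = 6.32^0.63 = 3.1949.
Therefore s = 3.1949 × (n + δ) = 3.1949 × 0.072 = 0.2300.

s ≈ 0.230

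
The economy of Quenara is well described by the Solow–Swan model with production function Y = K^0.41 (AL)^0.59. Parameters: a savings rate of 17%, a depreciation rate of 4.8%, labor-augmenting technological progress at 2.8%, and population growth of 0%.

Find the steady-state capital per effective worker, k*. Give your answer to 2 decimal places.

k* ≈ 3.91

At the steady state, Δk = 0, so s·k^α = (n + g + δ)·k.
Dividing both sides by k: k^(1−α) = s / (n + g + δ).
k^0.59 = 0.17 / (0.000 + 0.028 + 0.048) = 0.17 / 0.076 = 2.2368
k* = 2.2368^(1/0.59) ≈ 3.9137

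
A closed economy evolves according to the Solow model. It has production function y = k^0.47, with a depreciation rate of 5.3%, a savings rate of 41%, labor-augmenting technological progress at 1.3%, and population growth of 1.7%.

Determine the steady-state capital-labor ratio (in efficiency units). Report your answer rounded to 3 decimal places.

In steady state, investment equals break-even investment: s·k^α = (n + g + δ)·k.
Dividing both sides by k: k^(1−α) = s / (n + g + δ).
k^0.53 = 0.41 / (0.017 + 0.013 + 0.053) = 0.41 / 0.083 = 4.9398
k* = 4.9398^(1/0.53) ≈ 20.3651

k* = 20.365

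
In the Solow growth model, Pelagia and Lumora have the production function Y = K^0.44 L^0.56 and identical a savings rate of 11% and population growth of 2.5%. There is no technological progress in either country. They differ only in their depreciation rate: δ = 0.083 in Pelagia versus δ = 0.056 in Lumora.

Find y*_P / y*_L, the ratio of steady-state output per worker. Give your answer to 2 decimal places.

Steady-state y* = [s/(n + δ)]^(α/(1−α)), so the ratio is [ (s_P/(n + δ)_P) / (s_L/(n + δ)_L) ]^0.7857.
s_P/(n + δ)_P = 0.11/0.108 = 1.0185; s_L/(n + δ)_L = 0.11/0.081 = 1.3580.
Ratio = (1.0185/1.3580)^0.7857 = 0.7500^0.7857 ≈ 0.7977

ratio ≈ 0.80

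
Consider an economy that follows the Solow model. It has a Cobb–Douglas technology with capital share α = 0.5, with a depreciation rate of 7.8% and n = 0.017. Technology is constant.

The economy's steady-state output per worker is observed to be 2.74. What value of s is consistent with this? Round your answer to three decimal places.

s ≈ 0.260

At the steady state, Δk = 0, so s·k^α = (n + δ)·k.
Since y* = [s/(n + δ)]^(α/(1−α)), we have s/(n + δ) = (y*)^((1−α)/α) = 2.74^1 = 2.7400.
Therefore s = 2.7400 × (n + δ) = 2.7400 × 0.095 = 0.2603.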